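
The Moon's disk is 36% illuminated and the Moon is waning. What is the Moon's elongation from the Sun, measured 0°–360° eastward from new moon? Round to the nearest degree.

286°

Invert f = (1 − cos θ)/2 to get cos θ = 1 − 2(0.36) = 0.280, hence θ₀ = arccos 0.280 = 73.7°.
Waning ⇒ past full, so θ = 360° − 73.7° = 286.3°.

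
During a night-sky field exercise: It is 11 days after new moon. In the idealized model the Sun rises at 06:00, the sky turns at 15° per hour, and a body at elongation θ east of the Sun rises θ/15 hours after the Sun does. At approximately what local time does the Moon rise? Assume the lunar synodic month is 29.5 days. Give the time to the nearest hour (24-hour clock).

15:00

Phase angle: θ = 360°·(11 d)/(29.5 d) = 134.2°.
Delay after the Sun = 134.2° / (15°/h) ≈ 8.95 h.
06:00 + 8.95 h ≈ 14:57 → 15:00 to the nearest hour.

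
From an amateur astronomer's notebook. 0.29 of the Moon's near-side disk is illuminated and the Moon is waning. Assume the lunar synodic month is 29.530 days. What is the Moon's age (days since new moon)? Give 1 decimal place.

Invert f = (1 − cos θ)/2 to get cos θ = 1 − 2(0.29) = 0.420, hence θ₀ = arccos 0.420 = 65.2°.
A waning Moon lies in 180°–360°, so θ = 360° − 65.2° = 294.8°.
Age = 29.530 × 294.8°/360° ≈ 24.18 days.

24.2 days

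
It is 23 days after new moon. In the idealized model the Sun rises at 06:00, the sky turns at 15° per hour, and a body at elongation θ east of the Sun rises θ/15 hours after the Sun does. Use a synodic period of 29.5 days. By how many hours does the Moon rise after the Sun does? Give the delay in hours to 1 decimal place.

18.7 h

Phase angle: θ = 360°·(23 d)/(29.5 d) = 280.7°.
Delay after the Sun = 280.7° / (15°/h) ≈ 18.71 h.
So the Moon rises 18.71 h after the Sun.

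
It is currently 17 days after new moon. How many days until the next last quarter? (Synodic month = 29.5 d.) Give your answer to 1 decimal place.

5.1 days

Last quarter is 0.75 of the way through the cycle: age 0.75 × 29.5 = 22.125 d.
That is 22.125 − 17 = 5.125 days ahead.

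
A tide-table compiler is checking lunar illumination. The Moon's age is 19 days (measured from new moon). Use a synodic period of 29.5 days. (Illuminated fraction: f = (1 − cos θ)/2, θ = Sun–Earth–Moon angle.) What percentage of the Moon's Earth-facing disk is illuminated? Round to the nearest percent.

81%

The Moon has covered 19/29.5 of its cycle, so θ ≈ 360° × 19/29.5 = 231.9°.
With cos θ = (-0.618), the lit fraction is (1 − (-0.618))/2 ≈ 0.809, so 81%.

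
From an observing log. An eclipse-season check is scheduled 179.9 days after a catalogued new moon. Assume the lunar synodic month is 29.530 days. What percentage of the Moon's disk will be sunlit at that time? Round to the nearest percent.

179.9 d spans 6 complete synodic months (6 × 29.530 = 177.18 d) plus 2.72 d.
Elongation θ = 360° × 2.72/29.530 ≈ 33.2°.
Illuminated fraction = (1 − cos 33.2°)/2 = (1 − 0.837)/2 ≈ 0.081, so 8%.

8%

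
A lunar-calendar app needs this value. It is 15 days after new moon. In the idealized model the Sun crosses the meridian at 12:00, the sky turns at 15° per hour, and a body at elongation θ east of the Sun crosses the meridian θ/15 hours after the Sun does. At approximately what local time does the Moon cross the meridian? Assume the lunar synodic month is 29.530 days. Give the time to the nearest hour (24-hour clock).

00:00

The Moon has covered 15/29.530 of its cycle, so θ ≈ 360° × 15/29.530 = 182.9°.
Delay after the Sun = 182.9° / (15°/h) ≈ 12.19 h.
12:00 + 12.19 h ≈ 00:11 → 00:00 to the nearest hour.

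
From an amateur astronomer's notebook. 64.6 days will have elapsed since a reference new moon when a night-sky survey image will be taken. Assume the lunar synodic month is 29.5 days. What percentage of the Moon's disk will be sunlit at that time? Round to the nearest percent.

64.6/29.5 = 2.190 lunations, so 2 complete cycles and 5.60 d into the next.
The Moon has covered 5.60/29.5 of its cycle, so θ ≈ 360° × 5.60/29.5 = 68.3°.
Illuminated fraction = (1 − cos 68.3°)/2 = (1 − 0.369)/2 ≈ 0.315, so 32%.

32%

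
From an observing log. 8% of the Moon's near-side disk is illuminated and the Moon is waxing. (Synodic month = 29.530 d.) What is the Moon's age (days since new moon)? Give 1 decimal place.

2.7 days

From f = (1 − cos θ)/2: cos θ = 1 − 2×0.08 = 0.840; arccos → 32.9°.
Before full moon the principal value applies: θ = 32.9°.
At 360°/29.530 d per day, 32.9° corresponds to 2.70 days.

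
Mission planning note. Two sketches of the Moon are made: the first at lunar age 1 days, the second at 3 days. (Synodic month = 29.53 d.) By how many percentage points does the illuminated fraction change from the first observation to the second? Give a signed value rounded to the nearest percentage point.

+9 pp

θ₁ = 360° × 1/29.53 = 12.2°, f₁ = (1 − cos θ₁)/2 = 0.011.
θ₂ = 360° × 3/29.53 = 36.6°, f₂ = (1 − cos θ₂)/2 = 0.098.
Change = f₂ − f₁ = +0.087 → +9 percentage points.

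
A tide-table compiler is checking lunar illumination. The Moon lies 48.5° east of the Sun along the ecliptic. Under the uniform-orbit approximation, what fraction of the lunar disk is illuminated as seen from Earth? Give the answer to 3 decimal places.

0.169

cos 48.5° = 0.663, so f = (1 − 0.663)/2 = 0.169.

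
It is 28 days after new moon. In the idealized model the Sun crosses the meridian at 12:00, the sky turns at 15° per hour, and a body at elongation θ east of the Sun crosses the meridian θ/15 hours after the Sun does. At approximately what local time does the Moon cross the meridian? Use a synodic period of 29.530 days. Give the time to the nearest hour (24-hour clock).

Phase angle: θ = 360°·(28 d)/(29.530 d) = 341.3°.
The Moon trails the Sun by θ/15 = 341.3/15 ≈ 22.76 hours.
12:00 + 22.76 h ≈ 10:45 → 11:00 to the nearest hour.

11:00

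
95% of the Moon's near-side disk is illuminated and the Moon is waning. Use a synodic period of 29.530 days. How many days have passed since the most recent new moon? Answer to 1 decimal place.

From f = (1 − cos θ)/2: cos θ = 1 − 2×0.95 = -0.900; arccos → 154.2°.
A waning Moon lies in 180°–360°, so θ = 360° − 154.2° = 205.8°.
Age = 29.530 × 205.8°/360° ≈ 16.88 days.

16.9 days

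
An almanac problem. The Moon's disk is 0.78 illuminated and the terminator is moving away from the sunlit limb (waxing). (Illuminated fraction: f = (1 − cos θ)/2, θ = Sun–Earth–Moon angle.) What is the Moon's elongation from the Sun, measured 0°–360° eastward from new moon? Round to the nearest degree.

124°

From f = (1 − cos θ)/2: cos θ = 1 − 2×0.78 = -0.560; arccos → 124.1°.
Waxing ⇒ before full, so θ = 124.1°.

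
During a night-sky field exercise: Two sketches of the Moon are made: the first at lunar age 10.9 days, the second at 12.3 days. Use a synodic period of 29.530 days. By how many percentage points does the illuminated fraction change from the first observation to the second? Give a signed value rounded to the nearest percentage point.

+9 percentage points

First observation: θ = 360°·10.9/29.530 = 132.9°, so f = 0.840.
Second observation: θ = 149.9°, f = 0.933.
Δf = 0.933 − 0.840 = +0.093, i.e. +9 pp.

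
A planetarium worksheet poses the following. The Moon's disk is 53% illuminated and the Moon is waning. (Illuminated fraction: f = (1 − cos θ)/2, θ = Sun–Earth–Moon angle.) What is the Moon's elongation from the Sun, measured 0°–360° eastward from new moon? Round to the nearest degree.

From f = (1 − cos θ)/2: cos θ = 1 − 2×0.53 = -0.060; arccos → 93.4°.
Since the Moon is past full (waning), take the reflex angle: θ = 360° − 93.4° = 266.6°.

267°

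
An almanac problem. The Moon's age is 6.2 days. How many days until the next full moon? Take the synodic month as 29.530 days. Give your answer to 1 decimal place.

Full moon occurs at elongation 180°, i.e. at age 29.530 × 180/360 = 14.765 d.
So 8.565 days remain (14.765 − 6.2).

8.6 days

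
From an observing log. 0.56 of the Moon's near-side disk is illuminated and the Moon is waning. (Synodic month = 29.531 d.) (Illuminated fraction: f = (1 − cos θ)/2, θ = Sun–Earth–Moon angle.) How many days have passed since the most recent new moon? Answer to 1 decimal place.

Invert f = (1 − cos θ)/2 to get cos θ = 1 − 2(0.56) = -0.120, hence θ₀ = arccos -0.120 = 96.9°.
A waning Moon lies in 180°–360°, so θ = 360° − 96.9° = 263.1°.
Age = 29.531 × 263.1°/360° ≈ 21.58 days.

21.6 days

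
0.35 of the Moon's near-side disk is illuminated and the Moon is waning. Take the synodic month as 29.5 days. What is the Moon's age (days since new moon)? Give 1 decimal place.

23.6 days

cos θ = 1 − 2f = 0.300, giving a principal value of 72.5°.
Since the Moon is past full (waning), take the reflex angle: θ = 360° − 72.5° = 287.5°.
Age = 29.5 × 287.5°/360° ≈ 23.56 days.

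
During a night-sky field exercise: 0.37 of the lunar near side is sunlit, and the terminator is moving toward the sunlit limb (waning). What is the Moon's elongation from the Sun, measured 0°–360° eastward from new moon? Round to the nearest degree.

Invert f = (1 − cos θ)/2 to get cos θ = 1 − 2(0.37) = 0.260, hence θ₀ = arccos 0.260 = 74.9°.
Since the Moon is past full (waning), take the reflex angle: θ = 360° − 74.9° = 285.1°.

285°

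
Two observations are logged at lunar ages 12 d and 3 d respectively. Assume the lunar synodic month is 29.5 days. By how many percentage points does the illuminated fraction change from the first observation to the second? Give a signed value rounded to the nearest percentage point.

θ₁ = 360° × 12/29.5 = 146.4°, f₁ = (1 − cos θ₁)/2 = 0.917.
θ₂ = 360° × 3/29.5 = 36.6°, f₂ = (1 − cos θ₂)/2 = 0.099.
Change = f₂ − f₁ = -0.818 → -82 percentage points.

-82 pp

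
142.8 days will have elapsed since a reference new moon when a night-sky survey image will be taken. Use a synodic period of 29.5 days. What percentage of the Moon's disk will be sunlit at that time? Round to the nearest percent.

Reduce mod P: 142.8 − 4×29.5 = 24.80 d into the current lunation.
Elongation θ = 360° × 24.80/29.5 ≈ 302.6°.
Illuminated fraction = (1 − cos 302.6°)/2 = (1 − 0.539)/2 ≈ 0.230, so 23%.

23%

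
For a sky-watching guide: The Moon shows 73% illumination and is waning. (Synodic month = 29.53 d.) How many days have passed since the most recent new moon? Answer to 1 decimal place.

Invert f = (1 − cos θ)/2 to get cos θ = 1 − 2(0.73) = -0.460, hence θ₀ = arccos -0.460 = 117.4°.
A waning Moon lies in 180°–360°, so θ = 360° − 117.4° = 242.6°.
Age = 29.53 × 242.6°/360° ≈ 19.90 days.

19.9 days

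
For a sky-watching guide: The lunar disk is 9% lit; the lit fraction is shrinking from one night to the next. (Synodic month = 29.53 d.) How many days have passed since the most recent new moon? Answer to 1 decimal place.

Invert f = (1 − cos θ)/2 to get cos θ = 1 − 2(0.09) = 0.820, hence θ₀ = arccos 0.820 = 34.9°.
A waning Moon lies in 180°–360°, so θ = 360° − 34.9° = 325.1°.
That fraction of the synodic month is 325.1/360 × 29.53 d ≈ 26.67 d.

26.7 days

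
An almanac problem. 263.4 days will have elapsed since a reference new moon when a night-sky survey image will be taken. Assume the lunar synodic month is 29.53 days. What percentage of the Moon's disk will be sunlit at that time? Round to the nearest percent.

6%

263.4 d spans 8 complete synodic months (8 × 29.53 = 236.24 d) plus 27.16 d.
Elongation θ = 360° × 27.16/29.53 ≈ 331.1°.
cos 331.1° = 0.876, so f = (1 − 0.876)/2 = 0.062, so 6%.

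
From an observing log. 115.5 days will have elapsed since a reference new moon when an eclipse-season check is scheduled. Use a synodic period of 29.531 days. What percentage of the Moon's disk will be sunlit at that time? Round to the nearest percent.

115.5 d spans 3 complete synodic months (3 × 29.531 = 88.59 d) plus 26.91 d.
Phase angle: θ = 360°·(26.91 d)/(29.531 d) = 328.0°.
Illuminated fraction = (1 − cos 328.0°)/2 = (1 − 0.848)/2 ≈ 0.076, so 8%.

8%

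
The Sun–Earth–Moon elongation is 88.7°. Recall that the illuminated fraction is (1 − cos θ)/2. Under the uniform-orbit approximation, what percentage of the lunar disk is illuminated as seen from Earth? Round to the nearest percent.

49%

f = (1 − cos 88.7°)/2 = (1 − 0.023)/2 ≈ 0.489, i.e. 49%.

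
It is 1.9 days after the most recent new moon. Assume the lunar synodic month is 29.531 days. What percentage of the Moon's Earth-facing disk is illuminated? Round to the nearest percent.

Phase angle: θ = 360°·(1.9 d)/(29.531 d) = 23.2°.
With cos θ = 0.919, the lit fraction is (1 − 0.919)/2 ≈ 0.040, so 4%.

4%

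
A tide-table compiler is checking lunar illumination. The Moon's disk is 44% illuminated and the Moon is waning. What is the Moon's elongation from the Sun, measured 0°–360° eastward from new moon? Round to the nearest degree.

Invert f = (1 − cos θ)/2 to get cos θ = 1 − 2(0.44) = 0.120, hence θ₀ = arccos 0.120 = 83.1°.
A waning Moon lies in 180°–360°, so θ = 360° − 83.1° = 276.9°.

277°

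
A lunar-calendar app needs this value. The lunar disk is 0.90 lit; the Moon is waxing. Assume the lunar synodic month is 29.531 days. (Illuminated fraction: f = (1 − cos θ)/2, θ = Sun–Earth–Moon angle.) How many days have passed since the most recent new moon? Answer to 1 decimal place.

Invert f = (1 − cos θ)/2 to get cos θ = 1 − 2(0.90) = -0.800, hence θ₀ = arccos -0.800 = 143.1°.
The Moon is waxing (0°–180°), so θ = 143.1° directly.
That fraction of the synodic month is 143.1/360 × 29.531 d ≈ 11.74 d.

11.7 days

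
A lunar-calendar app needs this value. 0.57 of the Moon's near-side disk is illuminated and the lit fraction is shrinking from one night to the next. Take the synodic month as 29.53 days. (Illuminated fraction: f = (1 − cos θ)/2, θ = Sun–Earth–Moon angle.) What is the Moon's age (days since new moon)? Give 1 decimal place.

cos θ = 1 − 2f = -0.140, giving a principal value of 98.0°.
A waning Moon lies in 180°–360°, so θ = 360° − 98.0° = 262.0°.
Age = 29.53 × 262.0°/360° ≈ 21.49 days.

21.5 days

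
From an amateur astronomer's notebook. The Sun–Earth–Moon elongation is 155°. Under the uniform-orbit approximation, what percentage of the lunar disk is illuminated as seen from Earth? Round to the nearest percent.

95%

f = (1 − cos 155°)/2 = (1 − (-0.906))/2 ≈ 0.953, i.e. 95%.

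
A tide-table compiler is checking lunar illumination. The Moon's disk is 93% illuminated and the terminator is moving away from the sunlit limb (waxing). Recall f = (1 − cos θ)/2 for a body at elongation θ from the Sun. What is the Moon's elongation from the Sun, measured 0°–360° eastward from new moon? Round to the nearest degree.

149°

cos θ = 1 − 2f = -0.860, giving a principal value of 149.3°.
Waxing ⇒ before full, so θ = 149.3°.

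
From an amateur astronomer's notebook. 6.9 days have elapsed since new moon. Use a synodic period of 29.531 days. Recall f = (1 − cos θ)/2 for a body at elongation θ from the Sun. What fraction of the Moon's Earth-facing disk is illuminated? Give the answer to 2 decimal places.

0.45

Phase angle: θ = 360°·(6.9 d)/(29.531 d) = 84.1°.
Illuminated fraction = (1 − cos 84.1°)/2 = (1 − 0.103)/2 ≈ 0.449.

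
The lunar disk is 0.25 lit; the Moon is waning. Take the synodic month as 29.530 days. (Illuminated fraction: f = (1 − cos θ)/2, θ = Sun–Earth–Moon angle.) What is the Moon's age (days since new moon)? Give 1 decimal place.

From f = (1 − cos θ)/2: cos θ = 1 − 2×0.25 = 0.500; arccos → 60.0°.
Waning ⇒ past full, so θ = 360° − 60.0° = 300.0°.
At 360°/29.530 d per day, 300.0° corresponds to 24.61 days.

24.6 days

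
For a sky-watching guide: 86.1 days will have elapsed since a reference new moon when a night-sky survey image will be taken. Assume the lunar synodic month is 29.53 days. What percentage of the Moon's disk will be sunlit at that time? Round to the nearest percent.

7%

86.1 d spans 2 complete synodic months (2 × 29.53 = 59.06 d) plus 27.04 d.
Elongation θ = 360° × 27.04/29.53 ≈ 329.6°.
With cos θ = 0.863, the lit fraction is (1 − 0.863)/2 ≈ 0.069, so 7%.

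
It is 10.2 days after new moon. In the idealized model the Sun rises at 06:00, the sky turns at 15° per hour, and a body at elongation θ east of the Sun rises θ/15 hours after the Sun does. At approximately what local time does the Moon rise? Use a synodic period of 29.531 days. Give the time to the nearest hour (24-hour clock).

Phase angle: θ = 360°·(10.2 d)/(29.531 d) = 124.3°.
Delay after the Sun = 124.3° / (15°/h) ≈ 8.29 h.
06:00 + 8.29 h ≈ 14:17 → 14:00 to the nearest hour.

14:00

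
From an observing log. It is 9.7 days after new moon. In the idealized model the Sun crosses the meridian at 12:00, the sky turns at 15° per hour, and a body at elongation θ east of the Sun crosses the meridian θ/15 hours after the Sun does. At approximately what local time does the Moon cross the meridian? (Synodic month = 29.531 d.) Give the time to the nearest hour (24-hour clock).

20:00

Phase angle: θ = 360°·(9.7 d)/(29.531 d) = 118.2°.
At 15° of sky rotation per hour, 118.2° corresponds to a 7.88 h lag.
12:00 + 7.88 h ≈ 19:53 → 20:00 to the nearest hour.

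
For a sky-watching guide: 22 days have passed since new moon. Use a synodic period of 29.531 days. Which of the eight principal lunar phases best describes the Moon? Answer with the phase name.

last quarter

θ ≈ 360° × 22/29.531 = 268°, which falls in the last quarter sector.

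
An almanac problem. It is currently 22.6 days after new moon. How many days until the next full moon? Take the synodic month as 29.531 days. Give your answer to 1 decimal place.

21.7 days

Full moon is 0.5 of the way through the cycle: age 0.5 × 29.531 = 14.765 d.
Already past this cycle's full moon; the next is at 14.765 + 29.531 = 44.296 d, so 44.296 − 22.6 = 21.696 days.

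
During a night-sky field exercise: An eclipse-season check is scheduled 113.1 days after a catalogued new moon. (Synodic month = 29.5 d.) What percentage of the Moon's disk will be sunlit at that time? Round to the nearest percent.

113.1 d spans 3 complete synodic months (3 × 29.5 = 88.50 d) plus 24.60 d.
Elongation θ = 360° × 24.60/29.5 ≈ 300.2°.
Illuminated fraction = (1 − cos 300.2°)/2 = (1 − 0.503)/2 ≈ 0.248, so 25%.

25%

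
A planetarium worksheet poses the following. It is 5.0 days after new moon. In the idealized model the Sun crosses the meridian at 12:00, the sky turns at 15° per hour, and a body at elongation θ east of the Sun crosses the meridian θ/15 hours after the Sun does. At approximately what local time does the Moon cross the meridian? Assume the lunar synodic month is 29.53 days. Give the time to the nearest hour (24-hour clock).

Phase angle: θ = 360°·(5.0 d)/(29.53 d) = 61.0°.
Delay after the Sun = 61.0° / (15°/h) ≈ 4.06 h.
12:00 + 4.06 h ≈ 16:04 → 16:00 to the nearest hour.

16:00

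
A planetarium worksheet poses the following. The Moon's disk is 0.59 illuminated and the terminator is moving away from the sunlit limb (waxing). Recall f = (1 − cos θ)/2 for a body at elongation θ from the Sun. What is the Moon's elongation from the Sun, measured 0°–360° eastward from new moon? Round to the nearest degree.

100°

cos θ = 1 − 2f = -0.180, giving a principal value of 100.4°.
Waxing ⇒ before full, so θ = 100.4°.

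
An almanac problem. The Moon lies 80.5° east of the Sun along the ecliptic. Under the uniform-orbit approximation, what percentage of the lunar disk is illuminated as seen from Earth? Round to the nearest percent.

cos 80.5° = 0.165, so f = (1 − 0.165)/2 = 0.417, i.e. 42%.

42%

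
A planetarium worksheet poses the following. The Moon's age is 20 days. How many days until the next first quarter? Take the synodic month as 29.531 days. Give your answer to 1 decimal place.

16.9 days

First quarter is 0.25 of the way through the cycle: age 0.25 × 29.531 = 7.383 d.
Already past this cycle's first quarter; the next is at 7.383 + 29.531 = 36.914 d, so 36.914 − 20 = 16.914 days.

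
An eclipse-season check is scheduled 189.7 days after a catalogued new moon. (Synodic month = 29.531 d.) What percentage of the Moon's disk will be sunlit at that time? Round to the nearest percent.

189.7 d spans 6 complete synodic months (6 × 29.531 = 177.19 d) plus 12.51 d.
The Moon has covered 12.51/29.531 of its cycle, so θ ≈ 360° × 12.51/29.531 = 152.6°.
cos 152.6° = (-0.887), so f = (1 − (-0.887))/2 = 0.944, so 94%.

94%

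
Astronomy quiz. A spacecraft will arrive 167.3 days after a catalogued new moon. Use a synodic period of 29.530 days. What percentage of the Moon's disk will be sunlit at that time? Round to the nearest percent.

75%

167.3/29.530 = 5.665 lunations, so 5 complete cycles and 19.65 d into the next.
Phase angle: θ = 360°·(19.65 d)/(29.530 d) = 239.6°.
cos 239.6° = (-0.507), so f = (1 − (-0.507))/2 = 0.753, so 75%.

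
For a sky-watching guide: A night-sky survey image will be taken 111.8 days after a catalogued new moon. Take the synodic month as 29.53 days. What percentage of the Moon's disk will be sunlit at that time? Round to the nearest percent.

111.8 d spans 3 complete synodic months (3 × 29.53 = 88.59 d) plus 23.21 d.
The Moon has covered 23.21/29.53 of its cycle, so θ ≈ 360° × 23.21/29.53 = 283.0°.
Illuminated fraction = (1 − cos 283.0°)/2 = (1 − 0.224)/2 ≈ 0.388, so 39%.

39%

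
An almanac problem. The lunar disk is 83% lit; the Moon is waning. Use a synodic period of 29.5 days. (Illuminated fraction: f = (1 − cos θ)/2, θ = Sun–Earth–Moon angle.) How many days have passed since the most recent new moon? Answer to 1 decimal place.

From f = (1 − cos θ)/2: cos θ = 1 − 2×0.83 = -0.660; arccos → 131.3°.
Since the Moon is past full (waning), take the reflex angle: θ = 360° − 131.3° = 228.7°.
That fraction of the synodic month is 228.7/360 × 29.5 d ≈ 18.74 d.

18.7 days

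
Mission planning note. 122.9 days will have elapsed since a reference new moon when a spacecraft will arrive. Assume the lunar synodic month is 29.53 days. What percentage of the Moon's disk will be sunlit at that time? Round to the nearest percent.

122.9 d spans 4 complete synodic months (4 × 29.53 = 118.12 d) plus 4.78 d.
The Moon has covered 4.78/29.53 of its cycle, so θ ≈ 360° × 4.78/29.53 = 58.3°.
Illuminated fraction = (1 − cos 58.3°)/2 = (1 − 0.526)/2 ≈ 0.237, so 24%.

24%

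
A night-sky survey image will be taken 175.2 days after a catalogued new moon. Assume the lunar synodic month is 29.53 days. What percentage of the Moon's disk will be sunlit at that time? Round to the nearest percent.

4%

Reduce mod P: 175.2 − 5×29.53 = 27.55 d into the current lunation.
Elongation θ = 360° × 27.55/29.53 ≈ 335.9°.
Illuminated fraction = (1 − cos 335.9°)/2 = (1 − 0.913)/2 ≈ 0.044, so 4%.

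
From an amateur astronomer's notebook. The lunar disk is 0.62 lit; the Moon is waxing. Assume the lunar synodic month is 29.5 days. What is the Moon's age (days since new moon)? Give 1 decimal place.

Invert f = (1 − cos θ)/2 to get cos θ = 1 − 2(0.62) = -0.240, hence θ₀ = arccos -0.240 = 103.9°.
Waxing ⇒ before full, so θ = 103.9°.
Age = 29.5 × 103.9°/360° ≈ 8.51 days.

8.5 days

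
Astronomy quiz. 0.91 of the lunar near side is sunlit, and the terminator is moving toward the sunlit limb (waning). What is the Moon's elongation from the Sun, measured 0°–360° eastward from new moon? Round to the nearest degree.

From f = (1 − cos θ)/2: cos θ = 1 − 2×0.91 = -0.820; arccos → 145.1°.
Since the Moon is past full (waning), take the reflex angle: θ = 360° − 145.1° = 214.9°.

215°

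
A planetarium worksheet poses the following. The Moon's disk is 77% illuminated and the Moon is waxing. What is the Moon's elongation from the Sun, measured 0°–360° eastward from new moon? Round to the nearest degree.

123°

From f = (1 − cos θ)/2: cos θ = 1 − 2×0.77 = -0.540; arccos → 122.7°.
Before full moon the principal value applies: θ = 122.7°.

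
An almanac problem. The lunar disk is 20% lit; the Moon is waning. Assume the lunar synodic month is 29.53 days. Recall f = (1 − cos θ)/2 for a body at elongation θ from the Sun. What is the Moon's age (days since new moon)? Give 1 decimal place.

From f = (1 − cos θ)/2: cos θ = 1 − 2×0.20 = 0.600; arccos → 53.1°.
Waning ⇒ past full, so θ = 360° − 53.1° = 306.9°.
At 360°/29.53 d per day, 306.9° corresponds to 25.17 days.

25.2 days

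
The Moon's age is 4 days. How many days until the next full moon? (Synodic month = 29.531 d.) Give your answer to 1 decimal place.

10.8 days

Full moon is 0.5 of the way through the cycle: age 0.5 × 29.531 = 14.765 d.
So 10.765 days remain (14.765 − 4).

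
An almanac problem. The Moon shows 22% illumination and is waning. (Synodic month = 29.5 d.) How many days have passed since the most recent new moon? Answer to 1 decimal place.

Invert f = (1 − cos θ)/2 to get cos θ = 1 − 2(0.22) = 0.560, hence θ₀ = arccos 0.560 = 55.9°.
A waning Moon lies in 180°–360°, so θ = 360° − 55.9° = 304.1°.
At 360°/29.5 d per day, 304.1° corresponds to 24.92 days.

24.9 days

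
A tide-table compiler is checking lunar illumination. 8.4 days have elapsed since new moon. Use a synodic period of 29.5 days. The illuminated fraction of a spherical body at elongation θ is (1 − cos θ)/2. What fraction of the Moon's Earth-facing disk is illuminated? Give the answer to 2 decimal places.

0.61

Elongation θ = 360° × 8.4/29.5 ≈ 102.5°.
With cos θ = (-0.217), the lit fraction is (1 − (-0.217))/2 ≈ 0.608.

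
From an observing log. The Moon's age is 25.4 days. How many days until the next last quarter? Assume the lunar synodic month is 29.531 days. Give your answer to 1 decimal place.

26.3 days

Last quarter is 0.75 of the way through the cycle: age 0.75 × 29.531 = 22.148 d.
Already past this cycle's last quarter; the next is at 22.148 + 29.531 = 51.679 d, so 51.679 − 25.4 = 26.279 days.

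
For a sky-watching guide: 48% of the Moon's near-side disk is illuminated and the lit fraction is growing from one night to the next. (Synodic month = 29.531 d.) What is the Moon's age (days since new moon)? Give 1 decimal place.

7.2 days

Invert f = (1 − cos θ)/2 to get cos θ = 1 − 2(0.48) = 0.040, hence θ₀ = arccos 0.040 = 87.7°.
Waxing ⇒ before full, so θ = 87.7°.
Age = 29.531 × 87.7°/360° ≈ 7.19 days.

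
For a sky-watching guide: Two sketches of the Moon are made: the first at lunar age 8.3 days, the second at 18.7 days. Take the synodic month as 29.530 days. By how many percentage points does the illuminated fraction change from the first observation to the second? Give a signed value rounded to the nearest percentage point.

+24 pp

First observation: θ = 360°·8.3/29.530 = 101.2°, so f = 0.597.
Second observation: θ = 228.0°, f = 0.835.
Δf = 0.835 − 0.597 = +0.238, i.e. +24 pp.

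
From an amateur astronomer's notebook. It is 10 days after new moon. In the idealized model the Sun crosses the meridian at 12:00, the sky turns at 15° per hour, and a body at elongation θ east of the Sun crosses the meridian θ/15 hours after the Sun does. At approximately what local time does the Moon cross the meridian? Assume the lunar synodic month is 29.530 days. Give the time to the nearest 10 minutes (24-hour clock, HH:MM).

The Moon has covered 10/29.530 of its cycle, so θ ≈ 360° × 10/29.530 = 121.9°.
The Moon trails the Sun by θ/15 = 121.9/15 ≈ 8.13 hours.
12:00 + 8.127 h ≈ 20:08 → 20:10 to the nearest ten minutes.

20:10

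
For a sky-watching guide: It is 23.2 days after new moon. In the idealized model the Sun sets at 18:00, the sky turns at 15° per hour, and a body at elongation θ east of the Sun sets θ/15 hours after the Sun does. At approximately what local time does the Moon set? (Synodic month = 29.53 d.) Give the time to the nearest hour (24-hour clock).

Elongation θ = 360° × 23.2/29.53 ≈ 282.8°.
Delay after the Sun = 282.8° / (15°/h) ≈ 18.86 h.
18:00 + 18.86 h ≈ 12:51 → 13:00 to the nearest hour.

13:00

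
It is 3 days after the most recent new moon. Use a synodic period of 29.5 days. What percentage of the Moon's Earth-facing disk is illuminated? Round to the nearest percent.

10%

The Moon has covered 3/29.5 of its cycle, so θ ≈ 360° × 3/29.5 = 36.6°.
cos 36.6° = 0.803, so f = (1 − 0.803)/2 = 0.099, so 10%.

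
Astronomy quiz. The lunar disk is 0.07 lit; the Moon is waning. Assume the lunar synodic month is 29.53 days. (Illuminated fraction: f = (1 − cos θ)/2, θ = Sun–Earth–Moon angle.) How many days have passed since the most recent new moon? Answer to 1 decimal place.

From f = (1 − cos θ)/2: cos θ = 1 − 2×0.07 = 0.860; arccos → 30.7°.
Since the Moon is past full (waning), take the reflex angle: θ = 360° − 30.7° = 329.3°.
Age = 29.53 × 329.3°/360° ≈ 27.01 days.

27.0 days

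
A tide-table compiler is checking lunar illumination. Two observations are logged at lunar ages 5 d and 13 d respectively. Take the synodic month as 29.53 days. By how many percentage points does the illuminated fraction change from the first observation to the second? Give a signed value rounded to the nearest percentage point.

First observation: θ = 360°·5/29.53 = 61.0°, so f = 0.257.
Second observation: θ = 158.5°, f = 0.965.
Δf = 0.965 − 0.257 = +0.708, i.e. +71 pp.

+71 pp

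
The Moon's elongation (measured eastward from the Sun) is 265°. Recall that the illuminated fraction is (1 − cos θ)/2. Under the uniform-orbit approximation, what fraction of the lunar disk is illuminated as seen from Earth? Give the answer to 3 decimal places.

0.544

Half-versine of 265°: (1 − (-0.087))/2 = 0.544.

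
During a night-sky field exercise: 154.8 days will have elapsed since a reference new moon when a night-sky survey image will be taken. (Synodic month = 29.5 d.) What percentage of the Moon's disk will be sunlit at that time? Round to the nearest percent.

Reduce mod P: 154.8 − 5×29.5 = 7.30 d into the current lunation.
Phase angle: θ = 360°·(7.30 d)/(29.5 d) = 89.1°.
With cos θ = 0.016, the lit fraction is (1 − 0.016)/2 ≈ 0.492, so 49%.

49%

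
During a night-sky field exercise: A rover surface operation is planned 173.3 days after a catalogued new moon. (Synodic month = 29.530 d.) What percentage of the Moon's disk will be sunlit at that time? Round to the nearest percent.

16%

Reduce mod P: 173.3 − 5×29.530 = 25.65 d into the current lunation.
Phase angle: θ = 360°·(25.65 d)/(29.530 d) = 312.7°.
With cos θ = 0.678, the lit fraction is (1 − 0.678)/2 ≈ 0.161, so 16%.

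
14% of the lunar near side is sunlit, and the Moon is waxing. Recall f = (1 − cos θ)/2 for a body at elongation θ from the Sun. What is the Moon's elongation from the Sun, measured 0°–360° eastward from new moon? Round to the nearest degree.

44°

From f = (1 − cos θ)/2: cos θ = 1 − 2×0.14 = 0.720; arccos → 43.9°.
Before full moon the principal value applies: θ = 43.9°.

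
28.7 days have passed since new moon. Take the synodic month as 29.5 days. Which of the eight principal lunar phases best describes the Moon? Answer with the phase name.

new moon

θ ≈ 360° × 28.7/29.5 = 350°, which falls in the new moon sector.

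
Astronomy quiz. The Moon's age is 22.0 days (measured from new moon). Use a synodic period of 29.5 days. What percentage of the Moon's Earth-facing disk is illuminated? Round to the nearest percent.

51%

Elongation θ = 360° × 22.0/29.5 ≈ 268.5°.
cos 268.5° = (-0.027), so f = (1 − (-0.027))/2 = 0.513, so 51%.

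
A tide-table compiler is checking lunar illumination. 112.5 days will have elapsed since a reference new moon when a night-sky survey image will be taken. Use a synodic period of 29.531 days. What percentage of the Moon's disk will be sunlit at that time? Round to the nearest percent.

112.5 d spans 3 complete synodic months (3 × 29.531 = 88.59 d) plus 23.91 d.
The Moon has covered 23.91/29.531 of its cycle, so θ ≈ 360° × 23.91/29.531 = 291.4°.
With cos θ = 0.366, the lit fraction is (1 − 0.366)/2 ≈ 0.317, so 32%.

32%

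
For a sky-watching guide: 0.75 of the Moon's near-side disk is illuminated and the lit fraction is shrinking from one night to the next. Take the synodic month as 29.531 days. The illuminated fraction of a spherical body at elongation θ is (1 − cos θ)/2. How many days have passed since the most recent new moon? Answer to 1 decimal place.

19.7 days

cos θ = 1 − 2f = -0.500, giving a principal value of 120.0°.
Since the Moon is past full (waning), take the reflex angle: θ = 360° − 120.0° = 240.0°.
That fraction of the synodic month is 240.0/360 × 29.531 d ≈ 19.69 d.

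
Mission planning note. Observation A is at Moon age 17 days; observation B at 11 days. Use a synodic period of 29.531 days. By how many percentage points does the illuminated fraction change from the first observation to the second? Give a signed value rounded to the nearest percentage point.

First observation: θ = 360°·17/29.531 = 207.2°, so f = 0.945.
Second observation: θ = 134.1°, f = 0.848.
Δf = 0.848 − 0.945 = -0.097, i.e. -10 pp.

-10 pp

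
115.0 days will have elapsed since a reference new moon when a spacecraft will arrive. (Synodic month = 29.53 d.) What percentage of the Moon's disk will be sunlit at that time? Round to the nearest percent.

Reduce mod P: 115.0 − 3×29.53 = 26.41 d into the current lunation.
Phase angle: θ = 360°·(26.41 d)/(29.53 d) = 322.0°.
With cos θ = 0.788, the lit fraction is (1 − 0.788)/2 ≈ 0.106, so 11%.

11%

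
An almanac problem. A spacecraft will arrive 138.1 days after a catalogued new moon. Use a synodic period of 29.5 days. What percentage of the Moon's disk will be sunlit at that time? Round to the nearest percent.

71%

Reduce mod P: 138.1 − 4×29.5 = 20.10 d into the current lunation.
The Moon has covered 20.10/29.5 of its cycle, so θ ≈ 360° × 20.10/29.5 = 245.3°.
cos 245.3° = (-0.418), so f = (1 − (-0.418))/2 = 0.709, so 71%.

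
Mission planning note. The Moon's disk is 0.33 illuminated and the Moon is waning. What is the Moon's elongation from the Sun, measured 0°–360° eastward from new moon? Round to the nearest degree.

290°

Invert f = (1 − cos θ)/2 to get cos θ = 1 − 2(0.33) = 0.340, hence θ₀ = arccos 0.340 = 70.1°.
Waning ⇒ past full, so θ = 360° − 70.1° = 289.9°.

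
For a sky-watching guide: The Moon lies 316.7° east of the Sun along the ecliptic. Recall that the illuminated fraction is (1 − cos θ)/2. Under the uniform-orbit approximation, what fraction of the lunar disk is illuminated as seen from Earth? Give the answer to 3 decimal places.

0.136

cos 316.7° = 0.728, so f = (1 − 0.728)/2 = 0.136.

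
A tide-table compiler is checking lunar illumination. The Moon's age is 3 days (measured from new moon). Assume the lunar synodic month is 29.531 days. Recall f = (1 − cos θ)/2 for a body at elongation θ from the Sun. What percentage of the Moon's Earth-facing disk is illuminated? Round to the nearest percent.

The Moon has covered 3/29.531 of its cycle, so θ ≈ 360° × 3/29.531 = 36.6°.
cos 36.6° = 0.803, so f = (1 − 0.803)/2 = 0.098, so 10%.

10%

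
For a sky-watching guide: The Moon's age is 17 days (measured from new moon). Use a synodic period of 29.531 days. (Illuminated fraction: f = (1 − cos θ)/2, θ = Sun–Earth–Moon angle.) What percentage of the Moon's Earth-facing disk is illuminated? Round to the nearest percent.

94%

Elongation θ = 360° × 17/29.531 ≈ 207.2°.
Illuminated fraction = (1 − cos 207.2°)/2 = (1 − (-0.889))/2 ≈ 0.945, so 94%.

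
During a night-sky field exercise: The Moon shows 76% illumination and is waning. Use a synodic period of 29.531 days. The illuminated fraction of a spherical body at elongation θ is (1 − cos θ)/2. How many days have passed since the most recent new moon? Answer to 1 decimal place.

From f = (1 − cos θ)/2: cos θ = 1 − 2×0.76 = -0.520; arccos → 121.3°.
A waning Moon lies in 180°–360°, so θ = 360° − 121.3° = 238.7°.
At 360°/29.531 d per day, 238.7° corresponds to 19.58 days.

19.6 days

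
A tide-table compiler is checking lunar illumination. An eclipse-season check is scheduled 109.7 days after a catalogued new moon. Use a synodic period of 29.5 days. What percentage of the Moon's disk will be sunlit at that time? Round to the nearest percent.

109.7 d spans 3 complete synodic months (3 × 29.5 = 88.50 d) plus 21.20 d.
The Moon has covered 21.20/29.5 of its cycle, so θ ≈ 360° × 21.20/29.5 = 258.7°.
With cos θ = (-0.196), the lit fraction is (1 − (-0.196))/2 ≈ 0.598, so 60%.

60%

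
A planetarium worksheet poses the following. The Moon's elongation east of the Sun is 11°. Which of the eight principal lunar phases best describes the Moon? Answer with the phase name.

The new moon sector spans roughly -22°–22°; 11° falls inside it.

new moon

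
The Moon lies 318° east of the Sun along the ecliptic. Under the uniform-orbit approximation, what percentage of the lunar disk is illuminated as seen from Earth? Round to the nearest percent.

13%

cos 318° = 0.743, so f = (1 − 0.743)/2 = 0.128, i.e. 13%.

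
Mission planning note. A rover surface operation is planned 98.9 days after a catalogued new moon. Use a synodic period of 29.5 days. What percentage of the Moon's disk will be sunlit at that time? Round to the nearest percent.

98.9 d spans 3 complete synodic months (3 × 29.5 = 88.50 d) plus 10.40 d.
Elongation θ = 360° × 10.40/29.5 ≈ 126.9°.
Illuminated fraction = (1 − cos 126.9°)/2 = (1 − (-0.601))/2 ≈ 0.800, so 80%.

80%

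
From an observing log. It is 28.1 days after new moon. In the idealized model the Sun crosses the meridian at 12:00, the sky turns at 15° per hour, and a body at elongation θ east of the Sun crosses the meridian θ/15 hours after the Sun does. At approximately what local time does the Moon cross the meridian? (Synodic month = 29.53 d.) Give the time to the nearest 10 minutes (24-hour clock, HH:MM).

The Moon has covered 28.1/29.53 of its cycle, so θ ≈ 360° × 28.1/29.53 = 342.6°.
Delay after the Sun = 342.6° / (15°/h) ≈ 22.84 h.
12:00 + 22.838 h ≈ 10:50 → 10:50 to the nearest ten minutes.

10:50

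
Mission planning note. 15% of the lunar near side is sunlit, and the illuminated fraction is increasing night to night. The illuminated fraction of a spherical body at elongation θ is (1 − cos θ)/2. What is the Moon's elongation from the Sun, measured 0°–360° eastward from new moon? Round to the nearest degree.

Invert f = (1 − cos θ)/2 to get cos θ = 1 − 2(0.15) = 0.700, hence θ₀ = arccos 0.700 = 45.6°.
Waxing ⇒ before full, so θ = 45.6°.

46°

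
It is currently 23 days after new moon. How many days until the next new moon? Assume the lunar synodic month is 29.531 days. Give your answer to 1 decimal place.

6.5 days

The next new moon completes the synodic month: 29.531 − 23 = 6.531 days.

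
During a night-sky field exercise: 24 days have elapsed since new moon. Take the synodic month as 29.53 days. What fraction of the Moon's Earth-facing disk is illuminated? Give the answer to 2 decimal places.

0.31

Phase angle: θ = 360°·(24 d)/(29.53 d) = 292.6°.
cos 292.6° = 0.384, so f = (1 − 0.384)/2 = 0.308.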